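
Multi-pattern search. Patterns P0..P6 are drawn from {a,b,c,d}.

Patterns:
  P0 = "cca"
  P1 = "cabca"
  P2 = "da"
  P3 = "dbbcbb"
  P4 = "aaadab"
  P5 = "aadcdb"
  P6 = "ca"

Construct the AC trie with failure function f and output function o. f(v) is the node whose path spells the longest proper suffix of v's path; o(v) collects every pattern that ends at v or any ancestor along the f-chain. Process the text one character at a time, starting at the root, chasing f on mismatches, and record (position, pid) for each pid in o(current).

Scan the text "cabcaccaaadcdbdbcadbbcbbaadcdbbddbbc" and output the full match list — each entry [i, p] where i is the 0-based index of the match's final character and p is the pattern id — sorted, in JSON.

Construct AC machine:
Trie (insert patterns):
  n0 'ε': a→15 c→1 d→8
  n1 'c': a→4 c→2
  n2 'cc': a→3
  n3 'cca': ·  [P0 ends]
  n4 'ca': b→5  [P6 ends]
  n5 'cab': c→6
  n6 'cabc': a→7
  n7 'cabca': ·  [P1 ends]
  n8 'd': a→9 b→10
  n9 'da': ·  [P2 ends]
  n10 'db': b→11
  n11 'dbb': c→12
  n12 'dbbc': b→13
  n13 'dbbcb': b→14
  n14 'dbbcbb': ·  [P3 ends]
  n15 'a': a→16
  n16 'aa': a→17 d→21
  n17 'aaa': d→18
  n18 'aaad': a→19
  n19 'aaada': b→20
  n20 'aaadab': ·  [P4 ends]
  n21 'aad': c→22
  n22 'aadc': d→23
  n23 'aadcd': b→24
  n24 'aadcdb': ·  [P5 ends]

Failure links (BFS by depth):
  n1('c'): parent n0 fail=0; on 'c' 0 → fail=0;  out ∅∪∅=∅
  n8('d'): parent n0 fail=0; on 'd' 0 → fail=0;  out ∅∪∅=∅
  n15('a'): parent n0 fail=0; on 'a' 0 → fail=0;  out ∅∪∅=∅
  n2('cc'): parent n1 fail=0; on 'c' 0 → fail=1;  out ∅∪∅=∅
  n4('ca'): parent n1 fail=0; on 'a' 0 → fail=15;  out {6}∪∅={6}
  n9('da'): parent n8 fail=0; on 'a' 0 → fail=15;  out {2}∪∅={2}
  n10('db'): parent n8 fail=0; on 'b' 0 → fail=0;  out ∅∪∅=∅
  n16('aa'): parent n15 fail=0; on 'a' 0 → fail=15;  out ∅∪∅=∅
  n3('cca'): parent n2 fail=1; on 'a' 1 → fail=4;  out {0}∪{6}={0,6}
  n5('cab'): parent n4 fail=15; on 'b' 15→0 → fail=0;  out ∅∪∅=∅
  n11('dbb'): parent n10 fail=0; on 'b' 0 → fail=0;  out ∅∪∅=∅
  n17('aaa'): parent n16 fail=15; on 'a' 15 → fail=16;  out ∅∪∅=∅
  n21('aad'): parent n16 fail=15; on 'd' 15→0 → fail=8;  out ∅∪∅=∅
  n6('cabc'): parent n5 fail=0; on 'c' 0 → fail=1;  out ∅∪∅=∅
  n12('dbbc'): parent n11 fail=0; on 'c' 0 → fail=1;  out ∅∪∅=∅
  n18('aaad'): parent n17 fail=16; on 'd' 16 → fail=21;  out ∅∪∅=∅
  n22('aadc'): parent n21 fail=8; on 'c' 8→0 → fail=1;  out ∅∪∅=∅
  n7('cabca'): parent n6 fail=1; on 'a' 1 → fail=4;  out {1}∪{6}={1,6}
  n13('dbbcb'): parent n12 fail=1; on 'b' 1→0 → fail=0;  out ∅∪∅=∅
  n19('aaada'): parent n18 fail=21; on 'a' 21→8 → fail=9;  out ∅∪{2}={2}
  n23('aadcd'): parent n22 fail=1; on 'd' 1→0 → fail=8;  out ∅∪∅=∅
  n14('dbbcbb'): parent n13 fail=0; on 'b' 0 → fail=0;  out {3}∪∅={3}
  n20('aaadab'): parent n19 fail=9; on 'b' 9→15→0 → fail=0;  out {4}∪∅={4}
  n24('aadcdb'): parent n23 fail=8; on 'b' 8 → fail=10;  out {5}∪∅={5}

Scan:
pos 0 'c': at 1
pos 1 'a': at 4  ** P6@[0:1]
pos 2 'b': at 5
pos 3 'c': at 6
pos 4 'a': at 7  ** P1@[0:4],P6@[3:4]
pos 5 'c': at 1 (fail-walked)
pos 6 'c': at 2
pos 7 'a': at 3  ** P0@[5:7],P6@[6:7]
pos 8 'a': at 16 (fail-walked)
pos 9 'a': at 17
pos 10 'd': at 18
pos 11 'c': at 22 (fail-walked)
pos 12 'd': at 23
pos 13 'b': at 24  ** P5@[8:13]
pos 14 'd': at 8 (fail-walked)
pos 15 'b': at 10
pos 16 'c': at 1 (fail-walked)
pos 17 'a': at 4  ** P6@[16:17]
pos 18 'd': at 8 (fail-walked)
pos 19 'b': at 10
pos 20 'b': at 11
pos 21 'c': at 12
pos 22 'b': at 13
pos 23 'b': at 14  ** P3@[18:23]
pos 24 'a': at 15 (fail-walked)
pos 25 'a': at 16
pos 26 'd': at 21
pos 27 'c': at 22
pos 28 'd': at 23
pos 29 'b': at 24  ** P5@[24:29]
pos 30 'b': at 11 (fail-walked)
pos 31 'd': at 8 (fail-walked)
pos 32 'd': at 8 (fail-walked)
pos 33 'b': at 10
pos 34 'b': at 11
pos 35 'c': at 12

Result: [[1,6],[4,1],[4,6],[7,0],[7,6],[13,5],[17,6],[23,3],[29,5]]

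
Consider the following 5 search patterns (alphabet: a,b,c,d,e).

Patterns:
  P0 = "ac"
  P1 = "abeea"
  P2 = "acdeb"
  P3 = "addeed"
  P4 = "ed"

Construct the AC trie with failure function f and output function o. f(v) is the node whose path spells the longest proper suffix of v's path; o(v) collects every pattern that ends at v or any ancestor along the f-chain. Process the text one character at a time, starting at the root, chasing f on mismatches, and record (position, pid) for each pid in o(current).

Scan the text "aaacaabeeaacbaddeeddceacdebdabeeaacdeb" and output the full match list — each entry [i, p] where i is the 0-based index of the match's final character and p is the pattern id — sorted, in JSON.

Construct AC machine:
Trie (insert patterns):
  n0 'ε': a→1 e→15
  n1 'a': b→3 c→2 d→10
  n2 'ac': d→7  ←P0
  n3 'ab': e→4
  n4 'abe': e→5
  n5 'abee': a→6
  n6 'abeea': ·  ←P1
  n7 'acd': e→8
  n8 'acde': b→9
  n9 'acdeb': ·  ←P2
  n10 'ad': d→11
  n11 'add': e→12
  n12 'adde': e→13
  n13 'addee': d→14
  n14 'addeed': ·  ←P3
  n15 'e': d→16
  n16 'ed': ·  ←P4

Failure links (BFS by depth):
  fail(1) 'a': from fail(0)=0 chase 'a': 0 ⇒ 0;  out=∅∪out(0)=∅
  fail(15) 'e': from fail(0)=0 chase 'e': 0 ⇒ 0;  out=∅∪out(0)=∅
  fail(2) 'ac': from fail(1)=0 chase 'c': 0 ⇒ 0;  out={0}∪out(0)={0}
  fail(3) 'ab': from fail(1)=0 chase 'b': 0 ⇒ 0;  out=∅∪out(0)=∅
  fail(10) 'ad': from fail(1)=0 chase 'd': 0 ⇒ 0;  out=∅∪out(0)=∅
  fail(16) 'ed': from fail(15)=0 chase 'd': 0 ⇒ 0;  out={4}∪out(0)={4}
  fail(4) 'abe': from fail(3)=0 chase 'e': 0 ⇒ 15;  out=∅∪out(15)=∅
  fail(7) 'acd': from fail(2)=0 chase 'd': 0 ⇒ 0;  out=∅∪out(0)=∅
  fail(11) 'add': from fail(10)=0 chase 'd': 0 ⇒ 0;  out=∅∪out(0)=∅
  fail(5) 'abee': from fail(4)=15 chase 'e': 15→0 ⇒ 15;  out=∅∪out(15)=∅
  fail(8) 'acde': from fail(7)=0 chase 'e': 0 ⇒ 15;  out=∅∪out(15)=∅
  fail(12) 'adde': from fail(11)=0 chase 'e': 0 ⇒ 15;  out=∅∪out(15)=∅
  fail(6) 'abeea': from fail(5)=15 chase 'a': 15→0 ⇒ 1;  out={1}∪out(1)={1}
  fail(9) 'acdeb': from fail(8)=15 chase 'b': 15→0 ⇒ 0;  out={2}∪out(0)={2}
  fail(13) 'addee': from fail(12)=15 chase 'e': 15→0 ⇒ 15;  out=∅∪out(15)=∅
  fail(14) 'addeed': from fail(13)=15 chase 'd': 15 ⇒ 16;  out={3}∪out(16)={3,4}

Text stream:
i=0 'a': node 0→1
i=1 'a': node 1→1 (via fail)
i=2 'a': node 1→1 (via fail)
i=3 'c': node 1→2  emit P0@[2:3]
i=4 'a': node 2→1 (via fail)
i=5 'a': node 1→1 (via fail)
i=6 'b': node 1→3
i=7 'e': node 3→4
i=8 'e': node 4→5
i=9 'a': node 5→6  emit P1@[5:9]
i=10 'a': node 6→1 (via fail)
i=11 'c': node 1→2  emit P0@[10:11]
i=12 'b': node 2→0 (via fail)
i=13 'a': node 0→1
i=14 'd': node 1→10
i=15 'd': node 10→11
i=16 'e': node 11→12
i=17 'e': node 12→13
i=18 'd': node 13→14  emit P3@[13:18],P4@[17:18]
i=19 'd': node 14→0 (via fail)
i=20 'c': node 0→0
i=21 'e': node 0→15
i=22 'a': node 15→1 (via fail)
i=23 'c': node 1→2  emit P0@[22:23]
i=24 'd': node 2→7
i=25 'e': node 7→8
i=26 'b': node 8→9  emit P2@[22:26]
i=27 'd': node 9→0 (via fail)
i=28 'a': node 0→1
i=29 'b': node 1→3
i=30 'e': node 3→4
i=31 'e': node 4→5
i=32 'a': node 5→6  emit P1@[28:32]
i=33 'a': node 6→1 (via fail)
i=34 'c': node 1→2  emit P0@[33:34]
i=35 'd': node 2→7
i=36 'e': node 7→8
i=37 'b': node 8→9  emit P2@[33:37]

All matches (sorted): [[3,0],[9,1],[11,0],[18,3],[18,4],[23,0],[26,2],[32,1],[34,0],[37,2]]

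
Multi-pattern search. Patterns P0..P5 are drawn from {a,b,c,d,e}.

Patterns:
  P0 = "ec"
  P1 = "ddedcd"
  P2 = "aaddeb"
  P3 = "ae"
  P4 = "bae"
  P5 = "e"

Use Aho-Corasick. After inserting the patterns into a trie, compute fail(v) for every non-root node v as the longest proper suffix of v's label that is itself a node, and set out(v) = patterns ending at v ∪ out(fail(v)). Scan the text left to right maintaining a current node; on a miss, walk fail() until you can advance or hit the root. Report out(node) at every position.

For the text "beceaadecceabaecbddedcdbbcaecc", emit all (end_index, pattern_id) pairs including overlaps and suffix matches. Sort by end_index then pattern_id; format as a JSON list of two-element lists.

Build automaton:
Trie nodes:
  n0 'ε': a→9 b→16 d→3 e→1
  n1 'e': c→2  [P5 ends]
  n2 'ec': ·  [P0 ends]
  n3 'd': d→4
  n4 'dd': e→5
  n5 'dde': d→6
  n6 'dded': c→7
  n7 'ddedc': d→8
  n8 'ddedcd': ·  [P1 ends]
  n9 'a': a→10 e→15
  n10 'aa': d→11
  n11 'aad': d→12
  n12 'aadd': e→13
  n13 'aadde': b→14
  n14 'aaddeb': ·  [P2 ends]
  n15 'ae': ·  [P3 ends]
  n16 'b': a→17
  n17 'ba': e→18
  n18 'bae': ·  [P4 ends]

Failure links (BFS by depth):
  n1('e'): parent n0 fail=0; on 'e' 0 → fail=0;  out {5}∪∅={5}
  n3('d'): parent n0 fail=0; on 'd' 0 → fail=0;  out ∅∪∅=∅
  n9('a'): parent n0 fail=0; on 'a' 0 → fail=0;  out ∅∪∅=∅
  n16('b'): parent n0 fail=0; on 'b' 0 → fail=0;  out ∅∪∅=∅
  n2('ec'): parent n1 fail=0; on 'c' 0 → fail=0;  out {0}∪∅={0}
  n4('dd'): parent n3 fail=0; on 'd' 0 → fail=3;  out ∅∪∅=∅
  n10('aa'): parent n9 fail=0; on 'a' 0 → fail=9;  out ∅∪∅=∅
  n15('ae'): parent n9 fail=0; on 'e' 0 → fail=1;  out {3}∪{5}={3,5}
  n17('ba'): parent n16 fail=0; on 'a' 0 → fail=9;  out ∅∪∅=∅
  n5('dde'): parent n4 fail=3; on 'e' 3→0 → fail=1;  out ∅∪{5}={5}
  n11('aad'): parent n10 fail=9; on 'd' 9→0 → fail=3;  out ∅∪∅=∅
  n18('bae'): parent n17 fail=9; on 'e' 9 → fail=15;  out {4}∪{3,5}={3,4,5}
  n6('dded'): parent n5 fail=1; on 'd' 1→0 → fail=3;  out ∅∪∅=∅
  n12('aadd'): parent n11 fail=3; on 'd' 3 → fail=4;  out ∅∪∅=∅
  n7('ddedc'): parent n6 fail=3; on 'c' 3→0 → fail=0;  out ∅∪∅=∅
  n13('aadde'): parent n12 fail=4; on 'e' 4 → fail=5;  out ∅∪{5}={5}
  n8('ddedcd'): parent n7 fail=0; on 'd' 0 → fail=3;  out {1}∪∅={1}
  n14('aaddeb'): parent n13 fail=5; on 'b' 5→1→0 → fail=16;  out {2}∪∅={2}

Run:
i=0 'b': node 0→16
i=1 'e': node 16→1 (fail-walked)  → match P5@[1:1]
i=2 'c': node 1→2  → match P0@[1:2]
i=3 'e': node 2→1 (fail-walked)  → match P5@[3:3]
i=4 'a': node 1→9 (fail-walked)
i=5 'a': node 9→10
i=6 'd': node 10→11
i=7 'e': node 11→1 (fail-walked)  → match P5@[7:7]
i=8 'c': node 1→2  → match P0@[7:8]
i=9 'c': node 2→0 (fail-walked)
i=10 'e': node 0→1  → match P5@[10:10]
i=11 'a': node 1→9 (fail-walked)
i=12 'b': node 9→16 (fail-walked)
i=13 'a': node 16→17
i=14 'e': node 17→18  → match P3@[13:14],P4@[12:14],P5@[14:14]
i=15 'c': node 18→2 (fail-walked)  → match P0@[14:15]
i=16 'b': node 2→16 (fail-walked)
i=17 'd': node 16→3 (fail-walked)
i=18 'd': node 3→4
i=19 'e': node 4→5  → match P5@[19:19]
i=20 'd': node 5→6
i=21 'c': node 6→7
i=22 'd': node 7→8  → match P1@[17:22]
i=23 'b': node 8→16 (fail-walked)
i=24 'b': node 16→16 (fail-walked)
i=25 'c': node 16→0 (fail-walked)
i=26 'a': node 0→9
i=27 'e': node 9→15  → match P3@[26:27],P5@[27:27]
i=28 'c': node 15→2 (fail-walked)  → match P0@[27:28]
i=29 'c': node 2→0 (fail-walked)

All matches (sorted): [[1,5],[2,0],[3,5],[7,5],[8,0],[10,5],[14,3],[14,4],[14,5],[15,0],[19,5],[22,1],[27,3],[27,5],[28,0]]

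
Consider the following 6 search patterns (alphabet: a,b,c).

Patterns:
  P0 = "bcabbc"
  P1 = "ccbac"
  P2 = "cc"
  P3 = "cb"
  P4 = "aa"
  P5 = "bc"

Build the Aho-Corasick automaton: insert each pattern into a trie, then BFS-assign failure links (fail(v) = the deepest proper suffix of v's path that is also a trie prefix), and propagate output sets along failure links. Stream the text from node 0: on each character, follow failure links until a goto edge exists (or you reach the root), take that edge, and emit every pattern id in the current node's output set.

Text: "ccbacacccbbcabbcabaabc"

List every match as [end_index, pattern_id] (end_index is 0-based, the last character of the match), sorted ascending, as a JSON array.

Construct AC machine:
Trie (insert patterns):
  n0 'ε': a→13 b→1 c→7
  n1 'b': c→2
  n2 'bc': a→3  [P5 ends]
  n3 'bca': b→4
  n4 'bcab': b→5
  n5 'bcabb': c→6
  n6 'bcabbc': ·  [P0 ends]
  n7 'c': b→12 c→8
  n8 'cc': b→9  [P2 ends]
  n9 'ccb': a→10
  n10 'ccba': c→11
  n11 'ccbac': ·  [P1 ends]
  n12 'cb': ·  [P3 ends]
  n13 'a': a→14
  n14 'aa': ·  [P4 ends]

BFS fail/out derivation:
  fail(1) 'b': from fail(0)=0 chase 'b': 0 ⇒ 0;  out=∅∪out(0)=∅
  fail(7) 'c': from fail(0)=0 chase 'c': 0 ⇒ 0;  out=∅∪out(0)=∅
  fail(13) 'a': from fail(0)=0 chase 'a': 0 ⇒ 0;  out=∅∪out(0)=∅
  fail(2) 'bc': from fail(1)=0 chase 'c': 0 ⇒ 7;  out={5}∪out(7)={5}
  fail(8) 'cc': from fail(7)=0 chase 'c': 0 ⇒ 7;  out={2}∪out(7)={2}
  fail(12) 'cb': from fail(7)=0 chase 'b': 0 ⇒ 1;  out={3}∪out(1)={3}
  fail(14) 'aa': from fail(13)=0 chase 'a': 0 ⇒ 13;  out={4}∪out(13)={4}
  fail(3) 'bca': from fail(2)=7 chase 'a': 7→0 ⇒ 13;  out=∅∪out(13)=∅
  fail(9) 'ccb': from fail(8)=7 chase 'b': 7 ⇒ 12;  out=∅∪out(12)={3}
  fail(4) 'bcab': from fail(3)=13 chase 'b': 13→0 ⇒ 1;  out=∅∪out(1)=∅
  fail(10) 'ccba': from fail(9)=12 chase 'a': 12→1→0 ⇒ 13;  out=∅∪out(13)=∅
  fail(5) 'bcabb': from fail(4)=1 chase 'b': 1→0 ⇒ 1;  out=∅∪out(1)=∅
  fail(11) 'ccbac': from fail(10)=13 chase 'c': 13→0 ⇒ 7;  out={1}∪out(7)={1}
  fail(6) 'bcabbc': from fail(5)=1 chase 'c': 1 ⇒ 2;  out={0}∪out(2)={0,5}

Scan:
[0] read 'c'  n0⇒n7
[1] read 'c'  n7⇒n8  emit P2@[0:1]
[2] read 'b'  n8⇒n9  emit P3@[1:2]
[3] read 'a'  n9⇒n10
[4] read 'c'  n10⇒n11  emit P1@[0:4]
[5] read 'a'  n11⇒n13 (via fail)
[6] read 'c'  n13⇒n7 (via fail)
[7] read 'c'  n7⇒n8  emit P2@[6:7]
[8] read 'c'  n8⇒n8 (via fail)  emit P2@[7:8]
[9] read 'b'  n8⇒n9  emit P3@[8:9]
[10] read 'b'  n9⇒n1 (via fail)
[11] read 'c'  n1⇒n2  emit P5@[10:11]
[12] read 'a'  n2⇒n3
[13] read 'b'  n3⇒n4
[14] read 'b'  n4⇒n5
[15] read 'c'  n5⇒n6  emit P0@[10:15],P5@[14:15]
[16] read 'a'  n6⇒n3 (via fail)
[17] read 'b'  n3⇒n4
[18] read 'a'  n4⇒n13 (via fail)
[19] read 'a'  n13⇒n14  emit P4@[18:19]
[20] read 'b'  n14⇒n1 (via fail)
[21] read 'c'  n1⇒n2  emit P5@[20:21]

Result: [[1,2],[2,3],[4,1],[7,2],[8,2],[9,3],[11,5],[15,0],[15,5],[19,4],[21,5]]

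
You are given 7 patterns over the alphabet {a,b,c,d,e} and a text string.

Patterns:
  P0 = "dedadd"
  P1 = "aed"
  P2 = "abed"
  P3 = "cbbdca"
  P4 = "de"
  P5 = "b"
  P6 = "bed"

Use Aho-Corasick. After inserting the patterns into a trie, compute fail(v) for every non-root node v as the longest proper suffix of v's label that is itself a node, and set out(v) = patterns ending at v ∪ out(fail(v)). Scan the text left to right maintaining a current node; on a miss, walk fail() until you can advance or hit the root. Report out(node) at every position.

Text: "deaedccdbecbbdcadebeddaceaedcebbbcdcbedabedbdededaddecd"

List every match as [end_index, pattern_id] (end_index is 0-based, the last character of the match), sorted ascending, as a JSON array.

Build automaton:
Trie nodes:
  0='ε' goto a→7 b→19 c→13 d→1
  1='d' goto e→2
  2='de' goto d→3  ←P4
  3='ded' goto a→4
  4='deda' goto d→5
  5='dedad' goto d→6
  6='dedadd' goto ·  ←P0
  7='a' goto b→10 e→8
  8='ae' goto d→9
  9='aed' goto ·  ←P1
  10='ab' goto e→11
  11='abe' goto d→12
  12='abed' goto ·  ←P2
  13='c' goto b→14
  14='cb' goto b→15
  15='cbb' goto d→16
  16='cbbd' goto c→17
  17='cbbdc' goto a→18
  18='cbbdca' goto ·  ←P3
  19='b' goto e→20  ←P5
  20='be' goto d→21
  21='bed' goto ·  ←P6

Failure links (BFS by depth):
  n1('d'): parent n0 fail=0; on 'd' 0 → fail=0;  out ∅∪∅=∅
  n7('a'): parent n0 fail=0; on 'a' 0 → fail=0;  out ∅∪∅=∅
  n13('c'): parent n0 fail=0; on 'c' 0 → fail=0;  out ∅∪∅=∅
  n19('b'): parent n0 fail=0; on 'b' 0 → fail=0;  out {5}∪∅={5}
  n2('de'): parent n1 fail=0; on 'e' 0 → fail=0;  out {4}∪∅={4}
  n8('ae'): parent n7 fail=0; on 'e' 0 → fail=0;  out ∅∪∅=∅
  n10('ab'): parent n7 fail=0; on 'b' 0 → fail=19;  out ∅∪{5}={5}
  n14('cb'): parent n13 fail=0; on 'b' 0 → fail=19;  out ∅∪{5}={5}
  n20('be'): parent n19 fail=0; on 'e' 0 → fail=0;  out ∅∪∅=∅
  n3('ded'): parent n2 fail=0; on 'd' 0 → fail=1;  out ∅∪∅=∅
  n9('aed'): parent n8 fail=0; on 'd' 0 → fail=1;  out {1}∪∅={1}
  n11('abe'): parent n10 fail=19; on 'e' 19 → fail=20;  out ∅∪∅=∅
  n15('cbb'): parent n14 fail=19; on 'b' 19→0 → fail=19;  out ∅∪{5}={5}
  n21('bed'): parent n20 fail=0; on 'd' 0 → fail=1;  out {6}∪∅={6}
  n4('deda'): parent n3 fail=1; on 'a' 1→0 → fail=7;  out ∅∪∅=∅
  n12('abed'): parent n11 fail=20; on 'd' 20 → fail=21;  out {2}∪{6}={2,6}
  n16('cbbd'): parent n15 fail=19; on 'd' 19→0 → fail=1;  out ∅∪∅=∅
  n5('dedad'): parent n4 fail=7; on 'd' 7→0 → fail=1;  out ∅∪∅=∅
  n17('cbbdc'): parent n16 fail=1; on 'c' 1→0 → fail=13;  out ∅∪∅=∅
  n6('dedadd'): parent n5 fail=1; on 'd' 1→0 → fail=1;  out {0}∪∅={0}
  n18('cbbdca'): parent n17 fail=13; on 'a' 13→0 → fail=7;  out {3}∪∅={3}

Text stream:
[0] read 'd'  n0⇒n1
[1] read 'e'  n1⇒n2  ** P4@[0:1]
[2] read 'a'  n2⇒n7 (via fail)
[3] read 'e'  n7⇒n8
[4] read 'd'  n8⇒n9  ** P1@[2:4]
[5] read 'c'  n9⇒n13 (via fail)
[6] read 'c'  n13⇒n13 (via fail)
[7] read 'd'  n13⇒n1 (via fail)
[8] read 'b'  n1⇒n19 (via fail)  ** P5@[8:8]
[9] read 'e'  n19⇒n20
[10] read 'c'  n20⇒n13 (via fail)
[11] read 'b'  n13⇒n14  ** P5@[11:11]
[12] read 'b'  n14⇒n15  ** P5@[12:12]
[13] read 'd'  n15⇒n16
[14] read 'c'  n16⇒n17
[15] read 'a'  n17⇒n18  ** P3@[10:15]
[16] read 'd'  n18⇒n1 (via fail)
[17] read 'e'  n1⇒n2  ** P4@[16:17]
[18] read 'b'  n2⇒n19 (via fail)  ** P5@[18:18]
[19] read 'e'  n19⇒n20
[20] read 'd'  n20⇒n21  ** P6@[18:20]
[21] read 'd'  n21⇒n1 (via fail)
[22] read 'a'  n1⇒n7 (via fail)
[23] read 'c'  n7⇒n13 (via fail)
[24] read 'e'  n13⇒n0 (via fail)
[25] read 'a'  n0⇒n7
[26] read 'e'  n7⇒n8
[27] read 'd'  n8⇒n9  ** P1@[25:27]
[28] read 'c'  n9⇒n13 (via fail)
[29] read 'e'  n13⇒n0 (via fail)
[30] read 'b'  n0⇒n19  ** P5@[30:30]
[31] read 'b'  n19⇒n19 (via fail)  ** P5@[31:31]
[32] read 'b'  n19⇒n19 (via fail)  ** P5@[32:32]
[33] read 'c'  n19⇒n13 (via fail)
[34] read 'd'  n13⇒n1 (via fail)
[35] read 'c'  n1⇒n13 (via fail)
[36] read 'b'  n13⇒n14  ** P5@[36:36]
[37] read 'e'  n14⇒n20 (via fail)
[38] read 'd'  n20⇒n21  ** P6@[36:38]
[39] read 'a'  n21⇒n7 (via fail)
[40] read 'b'  n7⇒n10  ** P5@[40:40]
[41] read 'e'  n10⇒n11
[42] read 'd'  n11⇒n12  ** P2@[39:42],P6@[40:42]
[43] read 'b'  n12⇒n19 (via fail)  ** P5@[43:43]
[44] read 'd'  n19⇒n1 (via fail)
[45] read 'e'  n1⇒n2  ** P4@[44:45]
[46] read 'd'  n2⇒n3
[47] read 'e'  n3⇒n2 (via fail)  ** P4@[46:47]
[48] read 'd'  n2⇒n3
[49] read 'a'  n3⇒n4
[50] read 'd'  n4⇒n5
[51] read 'd'  n5⇒n6  ** P0@[46:51]
[52] read 'e'  n6⇒n2 (via fail)  ** P4@[51:52]
[53] read 'c'  n2⇒n13 (via fail)
[54] read 'd'  n13⇒n1 (via fail)

All matches (sorted): [[1,4],[4,1],[8,5],[11,5],[12,5],[15,3],[17,4],[18,5],[20,6],[27,1],[30,5],[31,5],[32,5],[36,5],[38,6],[40,5],[42,2],[42,6],[43,5],[45,4],[47,4],[51,0],[52,4]]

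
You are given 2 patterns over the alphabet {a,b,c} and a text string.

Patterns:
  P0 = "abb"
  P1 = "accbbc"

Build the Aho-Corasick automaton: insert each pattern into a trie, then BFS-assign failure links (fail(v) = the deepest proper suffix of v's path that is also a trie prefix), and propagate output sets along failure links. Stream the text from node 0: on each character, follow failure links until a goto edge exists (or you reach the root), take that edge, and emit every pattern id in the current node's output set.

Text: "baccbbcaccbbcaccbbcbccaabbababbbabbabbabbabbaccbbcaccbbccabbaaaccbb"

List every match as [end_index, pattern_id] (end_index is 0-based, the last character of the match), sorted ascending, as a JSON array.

Build:
Trie nodes:
  n0 'ε': a→1
  n1 'a': b→2 c→4
  n2 'ab': b→3
  n3 'abb': ·  ←P0
  n4 'ac': c→5
  n5 'acc': b→6
  n6 'accb': b→7
  n7 'accbb': c→8
  n8 'accbbc': ·  ←P1

BFS fail/out derivation:
  n1('a'): parent n0 fail=0; on 'a' 0 → fail=0;  out ∅∪∅=∅
  n2('ab'): parent n1 fail=0; on 'b' 0 → fail=0;  out ∅∪∅=∅
  n4('ac'): parent n1 fail=0; on 'c' 0 → fail=0;  out ∅∪∅=∅
  n3('abb'): parent n2 fail=0; on 'b' 0 → fail=0;  out {0}∪∅={0}
  n5('acc'): parent n4 fail=0; on 'c' 0 → fail=0;  out ∅∪∅=∅
  n6('accb'): parent n5 fail=0; on 'b' 0 → fail=0;  out ∅∪∅=∅
  n7('accbb'): parent n6 fail=0; on 'b' 0 → fail=0;  out ∅∪∅=∅
  n8('accbbc'): parent n7 fail=0; on 'c' 0 → fail=0;  out {1}∪∅={1}

Run:
i=0 'b': node 0→0
i=1 'a': node 0→1
i=2 'c': node 1→4
i=3 'c': node 4→5
i=4 'b': node 5→6
i=5 'b': node 6→7
i=6 'c': node 7→8  emit P1@[1:6]
i=7 'a': node 8→1 (fail-walked)
i=8 'c': node 1→4
i=9 'c': node 4→5
i=10 'b': node 5→6
i=11 'b': node 6→7
i=12 'c': node 7→8  emit P1@[7:12]
i=13 'a': node 8→1 (fail-walked)
i=14 'c': node 1→4
i=15 'c': node 4→5
i=16 'b': node 5→6
i=17 'b': node 6→7
i=18 'c': node 7→8  emit P1@[13:18]
i=19 'b': node 8→0 (fail-walked)
i=20 'c': node 0→0
i=21 'c': node 0→0
i=22 'a': node 0→1
i=23 'a': node 1→1 (fail-walked)
i=24 'b': node 1→2
i=25 'b': node 2→3  emit P0@[23:25]
i=26 'a': node 3→1 (fail-walked)
i=27 'b': node 1→2
i=28 'a': node 2→1 (fail-walked)
i=29 'b': node 1→2
i=30 'b': node 2→3  emit P0@[28:30]
i=31 'b': node 3→0 (fail-walked)
i=32 'a': node 0→1
i=33 'b': node 1→2
i=34 'b': node 2→3  emit P0@[32:34]
i=35 'a': node 3→1 (fail-walked)
i=36 'b': node 1→2
i=37 'b': node 2→3  emit P0@[35:37]
i=38 'a': node 3→1 (fail-walked)
i=39 'b': node 1→2
i=40 'b': node 2→3  emit P0@[38:40]
i=41 'a': node 3→1 (fail-walked)
i=42 'b': node 1→2
i=43 'b': node 2→3  emit P0@[41:43]
i=44 'a': node 3→1 (fail-walked)
i=45 'c': node 1→4
i=46 'c': node 4→5
i=47 'b': node 5→6
i=48 'b': node 6→7
i=49 'c': node 7→8  emit P1@[44:49]
i=50 'a': node 8→1 (fail-walked)
i=51 'c': node 1→4
i=52 'c': node 4→5
i=53 'b': node 5→6
i=54 'b': node 6→7
i=55 'c': node 7→8  emit P1@[50:55]
i=56 'c': node 8→0 (fail-walked)
i=57 'a': node 0→1
i=58 'b': node 1→2
i=59 'b': node 2→3  emit P0@[57:59]
i=60 'a': node 3→1 (fail-walked)
i=61 'a': node 1→1 (fail-walked)
i=62 'a': node 1→1 (fail-walked)
i=63 'c': node 1→4
i=64 'c': node 4→5
i=65 'b': node 5→6
i=66 'b': node 6→7

Matches: [[6,1],[12,1],[18,1],[25,0],[30,0],[34,0],[37,0],[40,0],[43,0],[49,1],[55,1],[59,0]]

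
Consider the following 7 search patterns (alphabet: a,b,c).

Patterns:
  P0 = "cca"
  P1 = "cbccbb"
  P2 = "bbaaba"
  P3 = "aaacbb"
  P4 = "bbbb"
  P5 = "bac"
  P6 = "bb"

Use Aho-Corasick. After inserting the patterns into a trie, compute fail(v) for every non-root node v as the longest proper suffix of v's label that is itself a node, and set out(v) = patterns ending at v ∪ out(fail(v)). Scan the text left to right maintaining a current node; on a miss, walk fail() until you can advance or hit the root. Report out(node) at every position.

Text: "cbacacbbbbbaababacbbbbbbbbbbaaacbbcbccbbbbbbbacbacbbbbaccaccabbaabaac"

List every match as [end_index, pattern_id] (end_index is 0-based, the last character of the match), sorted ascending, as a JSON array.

Construct AC machine:
Trie (insert patterns):
  0='ε' goto a→15 b→9 c→1
  1='c' goto b→4 c→2
  2='cc' goto a→3
  3='cca' goto ·  [P0 ends]
  4='cb' goto c→5
  5='cbc' goto c→6
  6='cbcc' goto b→7
  7='cbccb' goto b→8
  8='cbccbb' goto ·  [P1 ends]
  9='b' goto a→23 b→10
  10='bb' goto a→11 b→21  [P6 ends]
  11='bba' goto a→12
  12='bbaa' goto b→13
  13='bbaab' goto a→14
  14='bbaaba' goto ·  [P2 ends]
  15='a' goto a→16
  16='aa' goto a→17
  17='aaa' goto c→18
  18='aaac' goto b→19
  19='aaacb' goto b→20
  20='aaacbb' goto ·  [P3 ends]
  21='bbb' goto b→22
  22='bbbb' goto ·  [P4 ends]
  23='ba' goto c→24
  24='bac' goto ·  [P5 ends]

BFS fail/out derivation:
  fail(1) 'c': from fail(0)=0 chase 'c': 0 ⇒ 0;  out=∅∪out(0)=∅
  fail(9) 'b': from fail(0)=0 chase 'b': 0 ⇒ 0;  out=∅∪out(0)=∅
  fail(15) 'a': from fail(0)=0 chase 'a': 0 ⇒ 0;  out=∅∪out(0)=∅
  fail(2) 'cc': from fail(1)=0 chase 'c': 0 ⇒ 1;  out=∅∪out(1)=∅
  fail(4) 'cb': from fail(1)=0 chase 'b': 0 ⇒ 9;  out=∅∪out(9)=∅
  fail(10) 'bb': from fail(9)=0 chase 'b': 0 ⇒ 9;  out={6}∪out(9)={6}
  fail(16) 'aa': from fail(15)=0 chase 'a': 0 ⇒ 15;  out=∅∪out(15)=∅
  fail(23) 'ba': from fail(9)=0 chase 'a': 0 ⇒ 15;  out=∅∪out(15)=∅
  fail(3) 'cca': from fail(2)=1 chase 'a': 1→0 ⇒ 15;  out={0}∪out(15)={0}
  fail(5) 'cbc': from fail(4)=9 chase 'c': 9→0 ⇒ 1;  out=∅∪out(1)=∅
  fail(11) 'bba': from fail(10)=9 chase 'a': 9 ⇒ 23;  out=∅∪out(23)=∅
  fail(17) 'aaa': from fail(16)=15 chase 'a': 15 ⇒ 16;  out=∅∪out(16)=∅
  fail(21) 'bbb': from fail(10)=9 chase 'b': 9 ⇒ 10;  out=∅∪out(10)={6}
  fail(24) 'bac': from fail(23)=15 chase 'c': 15→0 ⇒ 1;  out={5}∪out(1)={5}
  fail(6) 'cbcc': from fail(5)=1 chase 'c': 1 ⇒ 2;  out=∅∪out(2)=∅
  fail(12) 'bbaa': from fail(11)=23 chase 'a': 23→15 ⇒ 16;  out=∅∪out(16)=∅
  fail(18) 'aaac': from fail(17)=16 chase 'c': 16→15→0 ⇒ 1;  out=∅∪out(1)=∅
  fail(22) 'bbbb': from fail(21)=10 chase 'b': 10 ⇒ 21;  out={4}∪out(21)={4,6}
  fail(7) 'cbccb': from fail(6)=2 chase 'b': 2→1 ⇒ 4;  out=∅∪out(4)=∅
  fail(13) 'bbaab': from fail(12)=16 chase 'b': 16→15→0 ⇒ 9;  out=∅∪out(9)=∅
  fail(19) 'aaacb': from fail(18)=1 chase 'b': 1 ⇒ 4;  out=∅∪out(4)=∅
  fail(8) 'cbccbb': from fail(7)=4 chase 'b': 4→9 ⇒ 10;  out={1}∪out(10)={1,6}
  fail(14) 'bbaaba': from fail(13)=9 chase 'a': 9 ⇒ 23;  out={2}∪out(23)={2}
  fail(20) 'aaacbb': from fail(19)=4 chase 'b': 4→9 ⇒ 10;  out={3}∪out(10)={3,6}

Text stream:
pos 0 'c': at 1
pos 1 'b': at 4
pos 2 'a': at 23 (fail-walked)
pos 3 'c': at 24  → match P5@[1:3]
pos 4 'a': at 15 (fail-walked)
pos 5 'c': at 1 (fail-walked)
pos 6 'b': at 4
pos 7 'b': at 10 (fail-walked)  → match P6@[6:7]
pos 8 'b': at 21  → match P6@[7:8]
pos 9 'b': at 22  → match P4@[6:9],P6@[8:9]
pos 10 'b': at 22 (fail-walked)  → match P4@[7:10],P6@[9:10]
pos 11 'a': at 11 (fail-walked)
pos 12 'a': at 12
pos 13 'b': at 13
pos 14 'a': at 14  → match P2@[9:14]
pos 15 'b': at 9 (fail-walked)
pos 16 'a': at 23
pos 17 'c': at 24  → match P5@[15:17]
pos 18 'b': at 4 (fail-walked)
pos 19 'b': at 10 (fail-walked)  → match P6@[18:19]
pos 20 'b': at 21  → match P6@[19:20]
pos 21 'b': at 22  → match P4@[18:21],P6@[20:21]
pos 22 'b': at 22 (fail-walked)  → match P4@[19:22],P6@[21:22]
pos 23 'b': at 22 (fail-walked)  → match P4@[20:23],P6@[22:23]
pos 24 'b': at 22 (fail-walked)  → match P4@[21:24],P6@[23:24]
pos 25 'b': at 22 (fail-walked)  → match P4@[22:25],P6@[24:25]
pos 26 'b': at 22 (fail-walked)  → match P4@[23:26],P6@[25:26]
pos 27 'b': at 22 (fail-walked)  → match P4@[24:27],P6@[26:27]
pos 28 'a': at 11 (fail-walked)
pos 29 'a': at 12
pos 30 'a': at 17 (fail-walked)
pos 31 'c': at 18
pos 32 'b': at 19
pos 33 'b': at 20  → match P3@[28:33],P6@[32:33]
pos 34 'c': at 1 (fail-walked)
pos 35 'b': at 4
pos 36 'c': at 5
pos 37 'c': at 6
pos 38 'b': at 7
pos 39 'b': at 8  → match P1@[34:39],P6@[38:39]
pos 40 'b': at 21 (fail-walked)  → match P6@[39:40]
pos 41 'b': at 22  → match P4@[38:41],P6@[40:41]
pos 42 'b': at 22 (fail-walked)  → match P4@[39:42],P6@[41:42]
pos 43 'b': at 22 (fail-walked)  → match P4@[40:43],P6@[42:43]
pos 44 'b': at 22 (fail-walked)  → match P4@[41:44],P6@[43:44]
pos 45 'a': at 11 (fail-walked)
pos 46 'c': at 24 (fail-walked)  → match P5@[44:46]
pos 47 'b': at 4 (fail-walked)
pos 48 'a': at 23 (fail-walked)
pos 49 'c': at 24  → match P5@[47:49]
pos 50 'b': at 4 (fail-walked)
pos 51 'b': at 10 (fail-walked)  → match P6@[50:51]
pos 52 'b': at 21  → match P6@[51:52]
pos 53 'b': at 22  → match P4@[50:53],P6@[52:53]
pos 54 'a': at 11 (fail-walked)
pos 55 'c': at 24 (fail-walked)  → match P5@[53:55]
pos 56 'c': at 2 (fail-walked)
pos 57 'a': at 3  → match P0@[55:57]
pos 58 'c': at 1 (fail-walked)
pos 59 'c': at 2
pos 60 'a': at 3  → match P0@[58:60]
pos 61 'b': at 9 (fail-walked)
pos 62 'b': at 10  → match P6@[61:62]
pos 63 'a': at 11
pos 64 'a': at 12
pos 65 'b': at 13
pos 66 'a': at 14  → match P2@[61:66]
pos 67 'a': at 16 (fail-walked)
pos 68 'c': at 1 (fail-walked)

All matches (sorted): [[3,5],[7,6],[8,6],[9,4],[9,6],[10,4],[10,6],[14,2],[17,5],[19,6],[20,6],[21,4],[21,6],[22,4],[22,6],[23,4],[23,6],[24,4],[24,6],[25,4],[25,6],[26,4],[26,6],[27,4],[27,6],[33,3],[33,6],[39,1],[39,6],[40,6],[41,4],[41,6],[42,4],[42,6],[43,4],[43,6],[44,4],[44,6],[46,5],[49,5],[51,6],[52,6],[53,4],[53,6],[55,5],[57,0],[60,0],[62,6],[66,2]]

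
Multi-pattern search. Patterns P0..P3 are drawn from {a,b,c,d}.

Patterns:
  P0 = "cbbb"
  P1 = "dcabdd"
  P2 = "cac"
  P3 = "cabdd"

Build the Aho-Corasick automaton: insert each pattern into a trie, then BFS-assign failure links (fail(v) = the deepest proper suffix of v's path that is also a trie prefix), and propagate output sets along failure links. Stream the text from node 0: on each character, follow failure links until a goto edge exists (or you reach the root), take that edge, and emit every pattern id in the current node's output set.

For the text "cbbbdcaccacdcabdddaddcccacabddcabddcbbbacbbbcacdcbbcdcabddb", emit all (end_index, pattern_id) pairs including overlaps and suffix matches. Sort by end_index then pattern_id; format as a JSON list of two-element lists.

Build automaton:
Trie nodes:
  n0 'ε': c→1 d→5
  n1 'c': a→11 b→2
  n2 'cb': b→3
  n3 'cbb': b→4
  n4 'cbbb': ·  [P0 ends]
  n5 'd': c→6
  n6 'dc': a→7
  n7 'dca': b→8
  n8 'dcab': d→9
  n9 'dcabd': d→10
  n10 'dcabdd': ·  [P1 ends]
  n11 'ca': b→13 c→12
  n12 'cac': ·  [P2 ends]
  n13 'cab': d→14
  n14 'cabd': d→15
  n15 'cabdd': ·  [P3 ends]

BFS fail/out derivation:
  fail(1) 'c': from fail(0)=0 chase 'c': 0 ⇒ 0;  out=∅∪out(0)=∅
  fail(5) 'd': from fail(0)=0 chase 'd': 0 ⇒ 0;  out=∅∪out(0)=∅
  fail(2) 'cb': from fail(1)=0 chase 'b': 0 ⇒ 0;  out=∅∪out(0)=∅
  fail(6) 'dc': from fail(5)=0 chase 'c': 0 ⇒ 1;  out=∅∪out(1)=∅
  fail(11) 'ca': from fail(1)=0 chase 'a': 0 ⇒ 0;  out=∅∪out(0)=∅
  fail(3) 'cbb': from fail(2)=0 chase 'b': 0 ⇒ 0;  out=∅∪out(0)=∅
  fail(7) 'dca': from fail(6)=1 chase 'a': 1 ⇒ 11;  out=∅∪out(11)=∅
  fail(12) 'cac': from fail(11)=0 chase 'c': 0 ⇒ 1;  out={2}∪out(1)={2}
  fail(13) 'cab': from fail(11)=0 chase 'b': 0 ⇒ 0;  out=∅∪out(0)=∅
  fail(4) 'cbbb': from fail(3)=0 chase 'b': 0 ⇒ 0;  out={0}∪out(0)={0}
  fail(8) 'dcab': from fail(7)=11 chase 'b': 11 ⇒ 13;  out=∅∪out(13)=∅
  fail(14) 'cabd': from fail(13)=0 chase 'd': 0 ⇒ 5;  out=∅∪out(5)=∅
  fail(9) 'dcabd': from fail(8)=13 chase 'd': 13 ⇒ 14;  out=∅∪out(14)=∅
  fail(15) 'cabdd': from fail(14)=5 chase 'd': 5→0 ⇒ 5;  out={3}∪out(5)={3}
  fail(10) 'dcabdd': from fail(9)=14 chase 'd': 14 ⇒ 15;  out={1}∪out(15)={1,3}

Run:
i=0 'c': node 0→1
i=1 'b': node 1→2
i=2 'b': node 2→3
i=3 'b': node 3→4  → match P0@[0:3]
i=4 'd': node 4→5 (fail-walked)
i=5 'c': node 5→6
i=6 'a': node 6→7
i=7 'c': node 7→12 (fail-walked)  → match P2@[5:7]
i=8 'c': node 12→1 (fail-walked)
i=9 'a': node 1→11
i=10 'c': node 11→12  → match P2@[8:10]
i=11 'd': node 12→5 (fail-walked)
i=12 'c': node 5→6
i=13 'a': node 6→7
i=14 'b': node 7→8
i=15 'd': node 8→9
i=16 'd': node 9→10  → match P1@[11:16],P3@[12:16]
i=17 'd': node 10→5 (fail-walked)
i=18 'a': node 5→0 (fail-walked)
i=19 'd': node 0→5
i=20 'd': node 5→5 (fail-walked)
i=21 'c': node 5→6
i=22 'c': node 6→1 (fail-walked)
i=23 'c': node 1→1 (fail-walked)
i=24 'a': node 1→11
i=25 'c': node 11→12  → match P2@[23:25]
i=26 'a': node 12→11 (fail-walked)
i=27 'b': node 11→13
i=28 'd': node 13→14
i=29 'd': node 14→15  → match P3@[25:29]
i=30 'c': node 15→6 (fail-walked)
i=31 'a': node 6→7
i=32 'b': node 7→8
i=33 'd': node 8→9
i=34 'd': node 9→10  → match P1@[29:34],P3@[30:34]
i=35 'c': node 10→6 (fail-walked)
i=36 'b': node 6→2 (fail-walked)
i=37 'b': node 2→3
i=38 'b': node 3→4  → match P0@[35:38]
i=39 'a': node 4→0 (fail-walked)
i=40 'c': node 0→1
i=41 'b': node 1→2
i=42 'b': node 2→3
i=43 'b': node 3→4  → match P0@[40:43]
i=44 'c': node 4→1 (fail-walked)
i=45 'a': node 1→11
i=46 'c': node 11→12  → match P2@[44:46]
i=47 'd': node 12→5 (fail-walked)
i=48 'c': node 5→6
i=49 'b': node 6→2 (fail-walked)
i=50 'b': node 2→3
i=51 'c': node 3→1 (fail-walked)
i=52 'd': node 1→5 (fail-walked)
i=53 'c': node 5→6
i=54 'a': node 6→7
i=55 'b': node 7→8
i=56 'd': node 8→9
i=57 'd': node 9→10  → match P1@[52:57],P3@[53:57]
i=58 'b': node 10→0 (fail-walked)

All matches (sorted): [[3,0],[7,2],[10,2],[16,1],[16,3],[25,2],[29,3],[34,1],[34,3],[38,0],[43,0],[46,2],[57,1],[57,3]]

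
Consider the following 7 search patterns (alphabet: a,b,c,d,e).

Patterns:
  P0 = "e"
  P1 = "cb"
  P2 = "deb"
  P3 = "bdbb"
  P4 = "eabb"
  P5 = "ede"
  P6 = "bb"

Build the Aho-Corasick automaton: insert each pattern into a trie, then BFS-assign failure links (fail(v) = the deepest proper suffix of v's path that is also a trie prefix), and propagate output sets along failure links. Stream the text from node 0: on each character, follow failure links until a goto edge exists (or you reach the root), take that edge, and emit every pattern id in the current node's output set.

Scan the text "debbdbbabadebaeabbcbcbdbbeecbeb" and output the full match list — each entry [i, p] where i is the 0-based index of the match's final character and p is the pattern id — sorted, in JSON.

Construct AC machine:
Trie (insert patterns):
  n0 'ε': b→7 c→2 d→4 e→1
  n1 'e': a→11 d→14  ←P0
  n2 'c': b→3
  n3 'cb': ·  ←P1
  n4 'd': e→5
  n5 'de': b→6
  n6 'deb': ·  ←P2
  n7 'b': b→16 d→8
  n8 'bd': b→9
  n9 'bdb': b→10
  n10 'bdbb': ·  ←P3
  n11 'ea': b→12
  n12 'eab': b→13
  n13 'eabb': ·  ←P4
  n14 'ed': e→15
  n15 'ede': ·  ←P5
  n16 'bb': ·  ←P6

BFS fail/out derivation:
  n1('e'): parent n0 fail=0; on 'e' 0 → fail=0;  out {0}∪∅={0}
  n2('c'): parent n0 fail=0; on 'c' 0 → fail=0;  out ∅∪∅=∅
  n4('d'): parent n0 fail=0; on 'd' 0 → fail=0;  out ∅∪∅=∅
  n7('b'): parent n0 fail=0; on 'b' 0 → fail=0;  out ∅∪∅=∅
  n3('cb'): parent n2 fail=0; on 'b' 0 → fail=7;  out {1}∪∅={1}
  n5('de'): parent n4 fail=0; on 'e' 0 → fail=1;  out ∅∪{0}={0}
  n8('bd'): parent n7 fail=0; on 'd' 0 → fail=4;  out ∅∪∅=∅
  n11('ea'): parent n1 fail=0; on 'a' 0 → fail=0;  out ∅∪∅=∅
  n14('ed'): parent n1 fail=0; on 'd' 0 → fail=4;  out ∅∪∅=∅
  n16('bb'): parent n7 fail=0; on 'b' 0 → fail=7;  out {6}∪∅={6}
  n6('deb'): parent n5 fail=1; on 'b' 1→0 → fail=7;  out {2}∪∅={2}
  n9('bdb'): parent n8 fail=4; on 'b' 4→0 → fail=7;  out ∅∪∅=∅
  n12('eab'): parent n11 fail=0; on 'b' 0 → fail=7;  out ∅∪∅=∅
  n15('ede'): parent n14 fail=4; on 'e' 4 → fail=5;  out {5}∪{0}={0,5}
  n10('bdbb'): parent n9 fail=7; on 'b' 7 → fail=16;  out {3}∪{6}={3,6}
  n13('eabb'): parent n12 fail=7; on 'b' 7 → fail=16;  out {4}∪{6}={4,6}

Text stream:
i=0 'd': node 0→4
i=1 'e': node 4→5  ** P0@[1:1]
i=2 'b': node 5→6  ** P2@[0:2]
i=3 'b': node 6→16 (fail-walked)  ** P6@[2:3]
i=4 'd': node 16→8 (fail-walked)
i=5 'b': node 8→9
i=6 'b': node 9→10  ** P3@[3:6],P6@[5:6]
i=7 'a': node 10→0 (fail-walked)
i=8 'b': node 0→7
i=9 'a': node 7→0 (fail-walked)
i=10 'd': node 0→4
i=11 'e': node 4→5  ** P0@[11:11]
i=12 'b': node 5→6  ** P2@[10:12]
i=13 'a': node 6→0 (fail-walked)
i=14 'e': node 0→1  ** P0@[14:14]
i=15 'a': node 1→11
i=16 'b': node 11→12
i=17 'b': node 12→13  ** P4@[14:17],P6@[16:17]
i=18 'c': node 13→2 (fail-walked)
i=19 'b': node 2→3  ** P1@[18:19]
i=20 'c': node 3→2 (fail-walked)
i=21 'b': node 2→3  ** P1@[20:21]
i=22 'd': node 3→8 (fail-walked)
i=23 'b': node 8→9
i=24 'b': node 9→10  ** P3@[21:24],P6@[23:24]
i=25 'e': node 10→1 (fail-walked)  ** P0@[25:25]
i=26 'e': node 1→1 (fail-walked)  ** P0@[26:26]
i=27 'c': node 1→2 (fail-walked)
i=28 'b': node 2→3  ** P1@[27:28]
i=29 'e': node 3→1 (fail-walked)  ** P0@[29:29]
i=30 'b': node 1→7 (fail-walked)

Matches: [[1,0],[2,2],[3,6],[6,3],[6,6],[11,0],[12,2],[14,0],[17,4],[17,6],[19,1],[21,1],[24,3],[24,6],[25,0],[26,0],[28,1],[29,0]]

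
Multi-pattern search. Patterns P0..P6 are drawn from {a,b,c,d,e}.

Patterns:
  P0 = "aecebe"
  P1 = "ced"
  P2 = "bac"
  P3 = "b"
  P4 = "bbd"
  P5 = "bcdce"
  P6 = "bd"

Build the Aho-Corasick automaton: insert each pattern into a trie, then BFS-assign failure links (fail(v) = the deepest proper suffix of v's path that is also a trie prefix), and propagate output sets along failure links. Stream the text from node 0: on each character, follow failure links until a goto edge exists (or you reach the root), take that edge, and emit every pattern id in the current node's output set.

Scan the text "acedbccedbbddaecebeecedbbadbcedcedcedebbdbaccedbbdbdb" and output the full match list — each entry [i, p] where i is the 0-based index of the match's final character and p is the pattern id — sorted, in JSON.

Build automaton:
Trie nodes:
  0='ε' goto a→1 b→10 c→7
  1='a' goto e→2
  2='ae' goto c→3
  3='aec' goto e→4
  4='aece' goto b→5
  5='aeceb' goto e→6
  6='aecebe' goto ·  [P0 ends]
  7='c' goto e→8
  8='ce' goto d→9
  9='ced' goto ·  [P1 ends]
  10='b' goto a→11 b→13 c→15 d→19  [P3 ends]
  11='ba' goto c→12
  12='bac' goto ·  [P2 ends]
  13='bb' goto d→14
  14='bbd' goto ·  [P4 ends]
  15='bc' goto d→16
  16='bcd' goto c→17
  17='bcdc' goto e→18
  18='bcdce' goto ·  [P5 ends]
  19='bd' goto ·  [P6 ends]

Failure links (BFS by depth):
  n1('a'): parent n0 fail=0; on 'a' 0 → fail=0;  out ∅∪∅=∅
  n7('c'): parent n0 fail=0; on 'c' 0 → fail=0;  out ∅∪∅=∅
  n10('b'): parent n0 fail=0; on 'b' 0 → fail=0;  out {3}∪∅={3}
  n2('ae'): parent n1 fail=0; on 'e' 0 → fail=0;  out ∅∪∅=∅
  n8('ce'): parent n7 fail=0; on 'e' 0 → fail=0;  out ∅∪∅=∅
  n11('ba'): parent n10 fail=0; on 'a' 0 → fail=1;  out ∅∪∅=∅
  n13('bb'): parent n10 fail=0; on 'b' 0 → fail=10;  out ∅∪{3}={3}
  n15('bc'): parent n10 fail=0; on 'c' 0 → fail=7;  out ∅∪∅=∅
  n19('bd'): parent n10 fail=0; on 'd' 0 → fail=0;  out {6}∪∅={6}
  n3('aec'): parent n2 fail=0; on 'c' 0 → fail=7;  out ∅∪∅=∅
  n9('ced'): parent n8 fail=0; on 'd' 0 → fail=0;  out {1}∪∅={1}
  n12('bac'): parent n11 fail=1; on 'c' 1→0 → fail=7;  out {2}∪∅={2}
  n14('bbd'): parent n13 fail=10; on 'd' 10 → fail=19;  out {4}∪{6}={4,6}
  n16('bcd'): parent n15 fail=7; on 'd' 7→0 → fail=0;  out ∅∪∅=∅
  n4('aece'): parent n3 fail=7; on 'e' 7 → fail=8;  out ∅∪∅=∅
  n17('bcdc'): parent n16 fail=0; on 'c' 0 → fail=7;  out ∅∪∅=∅
  n5('aeceb'): parent n4 fail=8; on 'b' 8→0 → fail=10;  out ∅∪{3}={3}
  n18('bcdce'): parent n17 fail=7; on 'e' 7 → fail=8;  out {5}∪∅={5}
  n6('aecebe'): parent n5 fail=10; on 'e' 10→0 → fail=0;  out {0}∪∅={0}

Scan:
[0] read 'a'  n0⇒n1
[1] read 'c'  n1⇒n7 ·f
[2] read 'e'  n7⇒n8
[3] read 'd'  n8⇒n9  → match P1@[1:3]
[4] read 'b'  n9⇒n10 ·f  → match P3@[4:4]
[5] read 'c'  n10⇒n15
[6] read 'c'  n15⇒n7 ·f
[7] read 'e'  n7⇒n8
[8] read 'd'  n8⇒n9  → match P1@[6:8]
[9] read 'b'  n9⇒n10 ·f  → match P3@[9:9]
[10] read 'b'  n10⇒n13  → match P3@[10:10]
[11] read 'd'  n13⇒n14  → match P4@[9:11],P6@[10:11]
[12] read 'd'  n14⇒n0 ·f
[13] read 'a'  n0⇒n1
[14] read 'e'  n1⇒n2
[15] read 'c'  n2⇒n3
[16] read 'e'  n3⇒n4
[17] read 'b'  n4⇒n5  → match P3@[17:17]
[18] read 'e'  n5⇒n6  → match P0@[13:18]
[19] read 'e'  n6⇒n0 ·f
[20] read 'c'  n0⇒n7
[21] read 'e'  n7⇒n8
[22] read 'd'  n8⇒n9  → match P1@[20:22]
[23] read 'b'  n9⇒n10 ·f  → match P3@[23:23]
[24] read 'b'  n10⇒n13  → match P3@[24:24]
[25] read 'a'  n13⇒n11 ·f
[26] read 'd'  n11⇒n0 ·f
[27] read 'b'  n0⇒n10  → match P3@[27:27]
[28] read 'c'  n10⇒n15
[29] read 'e'  n15⇒n8 ·f
[30] read 'd'  n8⇒n9  → match P1@[28:30]
[31] read 'c'  n9⇒n7 ·f
[32] read 'e'  n7⇒n8
[33] read 'd'  n8⇒n9  → match P1@[31:33]
[34] read 'c'  n9⇒n7 ·f
[35] read 'e'  n7⇒n8
[36] read 'd'  n8⇒n9  → match P1@[34:36]
[37] read 'e'  n9⇒n0 ·f
[38] read 'b'  n0⇒n10  → match P3@[38:38]
[39] read 'b'  n10⇒n13  → match P3@[39:39]
[40] read 'd'  n13⇒n14  → match P4@[38:40],P6@[39:40]
[41] read 'b'  n14⇒n10 ·f  → match P3@[41:41]
[42] read 'a'  n10⇒n11
[43] read 'c'  n11⇒n12  → match P2@[41:43]
[44] read 'c'  n12⇒n7 ·f
[45] read 'e'  n7⇒n8
[46] read 'd'  n8⇒n9  → match P1@[44:46]
[47] read 'b'  n9⇒n10 ·f  → match P3@[47:47]
[48] read 'b'  n10⇒n13  → match P3@[48:48]
[49] read 'd'  n13⇒n14  → match P4@[47:49],P6@[48:49]
[50] read 'b'  n14⇒n10 ·f  → match P3@[50:50]
[51] read 'd'  n10⇒n19  → match P6@[50:51]
[52] read 'b'  n19⇒n10 ·f  → match P3@[52:52]

Result: [[3,1],[4,3],[8,1],[9,3],[10,3],[11,4],[11,6],[17,3],[18,0],[22,1],[23,3],[24,3],[27,3],[30,1],[33,1],[36,1],[38,3],[39,3],[40,4],[40,6],[41,3],[43,2],[46,1],[47,3],[48,3],[49,4],[49,6],[50,3],[51,6],[52,3]]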